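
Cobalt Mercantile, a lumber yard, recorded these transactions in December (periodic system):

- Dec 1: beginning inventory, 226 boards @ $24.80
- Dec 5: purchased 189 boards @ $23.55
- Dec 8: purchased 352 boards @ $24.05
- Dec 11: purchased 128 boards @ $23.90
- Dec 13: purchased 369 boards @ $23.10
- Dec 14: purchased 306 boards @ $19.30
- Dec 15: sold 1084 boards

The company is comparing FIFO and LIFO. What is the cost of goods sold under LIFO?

COGS = $24,246.95

FIFO COGS: 226 @ $24.80 + 189 @ $23.55 + 352 @ $24.05 + 128 @ $23.90 + 189 @ $23.10 = $25,946.45
LIFO COGS: 306 @ $19.30 + 369 @ $23.10 + 128 @ $23.90 + 281 @ $24.05 = $24,246.95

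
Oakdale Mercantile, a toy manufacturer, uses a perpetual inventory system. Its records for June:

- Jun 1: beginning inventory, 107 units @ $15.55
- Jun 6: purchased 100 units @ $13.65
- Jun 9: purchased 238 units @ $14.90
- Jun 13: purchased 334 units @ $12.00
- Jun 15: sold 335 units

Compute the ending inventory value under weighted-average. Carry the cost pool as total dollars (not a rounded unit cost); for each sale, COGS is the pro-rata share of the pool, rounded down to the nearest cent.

After Jun 1: 107 on hand, pool $1,663.85 (≈ $15.5500 each)
After Jun 6: 207 on hand, pool $3,028.85 (≈ $14.6321 each)
After Jun 9: 445 on hand, pool $6,575.05 (≈ $14.7754 each)
After Jun 13: 779 on hand, pool $10,583.05 (≈ $13.5854 each)
Jun 15, sell 335: 335/779 × $10,583.05 → $4,551.11
Ending inventory (cost pool remaining) = $6,031.94
Check: goods available $10,583.05 = COGS $4,551.11 + ending $6,031.94

Ending inventory = $6,031.94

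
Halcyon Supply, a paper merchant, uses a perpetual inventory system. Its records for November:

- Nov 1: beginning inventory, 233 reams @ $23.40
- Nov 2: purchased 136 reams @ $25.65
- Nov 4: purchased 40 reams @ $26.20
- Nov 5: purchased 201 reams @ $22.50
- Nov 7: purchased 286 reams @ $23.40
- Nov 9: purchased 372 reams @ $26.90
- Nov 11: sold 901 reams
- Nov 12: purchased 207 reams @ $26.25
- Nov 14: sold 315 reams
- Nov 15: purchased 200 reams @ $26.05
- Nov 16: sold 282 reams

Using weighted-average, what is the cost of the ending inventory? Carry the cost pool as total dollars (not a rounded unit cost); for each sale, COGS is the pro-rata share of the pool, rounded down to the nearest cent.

After Nov 1: 233 on hand, pool $5,452.20 (≈ $23.4000 each)
After Nov 2: 369 on hand, pool $8,940.60 (≈ $24.2293 each)
After Nov 4: 409 on hand, pool $9,988.60 (≈ $24.4220 each)
After Nov 5: 610 on hand, pool $14,511.10 (≈ $23.7887 each)
After Nov 7: 896 on hand, pool $21,203.50 (≈ $23.6646 each)
After Nov 9: 1268 on hand, pool $31,210.30 (≈ $24.6138 each)
Nov 11, sell 901: 901/1268 × $31,210.30 → $22,177.03
After Nov 12: 574 on hand, pool $14,467.02 (≈ $25.2039 each)
Nov 14, sell 315: 315/574 × $14,467.02 → $7,939.21
After Nov 15: 459 on hand, pool $11,737.81 (≈ $25.5726 each)
Nov 16, sell 282: 282/459 × $11,737.81 → $7,211.46
Total COGS = $22,177.03 + $7,939.21 + $7,211.46 = $37,327.70
Ending inventory (cost pool remaining) = $4,526.35
Check: goods available $41,854.05 = COGS $37,327.70 + ending $4,526.35

Ending inventory = $4,526.35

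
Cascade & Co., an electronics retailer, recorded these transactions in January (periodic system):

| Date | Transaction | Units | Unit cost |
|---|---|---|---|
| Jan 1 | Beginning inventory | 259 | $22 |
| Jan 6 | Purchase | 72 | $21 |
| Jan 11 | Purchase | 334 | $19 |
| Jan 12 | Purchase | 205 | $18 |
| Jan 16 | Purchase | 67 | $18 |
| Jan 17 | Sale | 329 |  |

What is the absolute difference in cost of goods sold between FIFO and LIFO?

$1,189

FIFO COGS: 259 @ $22 + 70 @ $21 = $7,168
LIFO COGS: 67 @ $18 + 205 @ $18 + 57 @ $19 = $5,979
Difference = |$7,168 − $5,979| = $1,189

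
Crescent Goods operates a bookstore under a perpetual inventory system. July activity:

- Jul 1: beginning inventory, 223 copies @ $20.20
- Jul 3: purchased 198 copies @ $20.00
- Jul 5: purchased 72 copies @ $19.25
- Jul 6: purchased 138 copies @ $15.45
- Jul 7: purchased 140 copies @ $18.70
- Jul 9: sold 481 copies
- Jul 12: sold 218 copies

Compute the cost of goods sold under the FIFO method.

Jul 9, 481 sold [FIFO — oldest first]: 223 @ $20.20 + 198 @ $20.00 + 60 @ $19.25 = $9,619.60
Jul 12, 218 sold [FIFO — oldest first]: 12 @ $19.25 + 138 @ $15.45 + 68 @ $18.70 = $3,634.70
Total COGS = $9,619.60 + $3,634.70 = $13,254.30
Ending inventory: 72 @ $18.70 = $1,346.40
Check: goods available $14,600.70 = COGS $13,254.30 + ending $1,346.40

COGS = $13,254.30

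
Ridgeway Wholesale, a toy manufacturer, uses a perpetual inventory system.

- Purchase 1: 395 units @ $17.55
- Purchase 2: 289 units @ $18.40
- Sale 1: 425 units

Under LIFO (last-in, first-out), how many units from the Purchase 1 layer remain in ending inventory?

Sale 1 (425) [LIFO — newest first]: 289 @ $18.40 + 136 @ $17.55 = $7,704.40
Ending inventory: 259 @ $17.55 = $4,545.45

259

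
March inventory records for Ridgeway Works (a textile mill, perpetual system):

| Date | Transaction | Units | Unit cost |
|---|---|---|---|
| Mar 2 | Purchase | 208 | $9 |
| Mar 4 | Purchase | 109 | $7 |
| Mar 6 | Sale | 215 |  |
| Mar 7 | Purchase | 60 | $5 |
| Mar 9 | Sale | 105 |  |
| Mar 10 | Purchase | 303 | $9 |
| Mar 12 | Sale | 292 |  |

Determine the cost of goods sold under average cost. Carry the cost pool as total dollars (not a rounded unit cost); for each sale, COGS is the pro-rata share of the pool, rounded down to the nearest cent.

After Mar 2: 208 on hand, pool $1,872.00 (≈ $9.0000 each)
After Mar 4: 317 on hand, pool $2,635.00 (≈ $8.3123 each)
Mar 6, sell 215: 215/317 × $2,635.00 → $1,787.14
After Mar 7: 162 on hand, pool $1,147.86 (≈ $7.0856 each)
Mar 9, sell 105: 105/162 × $1,147.86 → $743.98
After Mar 10: 360 on hand, pool $3,130.88 (≈ $8.6969 each)
Mar 12, sell 292: 292/360 × $3,130.88 → $2,539.49
Total COGS = $1,787.14 + $743.98 + $2,539.49 = $5,070.61
Ending inventory (cost pool remaining) = $591.39

COGS = $5,070.61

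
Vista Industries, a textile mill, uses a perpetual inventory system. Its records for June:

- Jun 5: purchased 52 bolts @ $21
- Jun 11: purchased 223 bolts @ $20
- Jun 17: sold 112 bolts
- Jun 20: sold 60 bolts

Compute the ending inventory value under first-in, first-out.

Jun 17, 112 sold [FIFO — oldest first]: 52 @ $21 + 60 @ $20 = $2,292
Jun 20, 60 sold [FIFO — oldest first]: 60 @ $20 = $1,200
Total COGS = $2,292 + $1,200 = $3,492
Ending inventory: 103 @ $20 = $2,060

Ending inventory = $2,060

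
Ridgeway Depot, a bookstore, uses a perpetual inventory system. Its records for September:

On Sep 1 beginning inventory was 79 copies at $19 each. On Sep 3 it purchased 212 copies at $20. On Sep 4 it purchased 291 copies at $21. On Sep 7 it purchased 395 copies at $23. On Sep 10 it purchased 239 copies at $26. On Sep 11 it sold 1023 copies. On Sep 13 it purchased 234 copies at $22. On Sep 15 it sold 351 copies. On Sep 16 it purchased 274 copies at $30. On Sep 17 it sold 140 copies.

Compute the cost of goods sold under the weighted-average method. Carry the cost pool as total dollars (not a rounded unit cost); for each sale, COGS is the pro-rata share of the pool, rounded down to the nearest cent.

After Sep 1: 79 on hand, pool $1,501.00 (≈ $19.0000 each)
After Sep 3: 291 on hand, pool $5,741.00 (≈ $19.7285 each)
After Sep 4: 582 on hand, pool $11,852.00 (≈ $20.3643 each)
After Sep 7: 977 on hand, pool $20,937.00 (≈ $21.4299 each)
After Sep 10: 1216 on hand, pool $27,151.00 (≈ $22.3281 each)
Sep 11, sell 1023: 1023/1216 × $27,151.00 → $22,841.67
After Sep 13: 427 on hand, pool $9,457.33 (≈ $22.1483 each)
Sep 15, sell 351: 351/427 × $9,457.33 → $7,774.05
After Sep 16: 350 on hand, pool $9,903.28 (≈ $28.2951 each)
Sep 17, sell 140: 140/350 × $9,903.28 → $3,961.31
Total COGS = $22,841.67 + $7,774.05 + $3,961.31 = $34,577.03
Ending inventory (cost pool remaining) = $5,941.97

COGS = $34,577.03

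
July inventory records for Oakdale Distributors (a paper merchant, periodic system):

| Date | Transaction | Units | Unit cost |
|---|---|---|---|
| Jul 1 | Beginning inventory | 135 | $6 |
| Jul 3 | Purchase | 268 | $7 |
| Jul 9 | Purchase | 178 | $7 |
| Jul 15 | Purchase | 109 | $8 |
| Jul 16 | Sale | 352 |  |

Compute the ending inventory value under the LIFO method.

Jul 16, 352 sold [LIFO — newest first]: 109 @ $8 + 178 @ $7 + 65 @ $7 = $2,573
Ending inventory: 135 @ $6 + 203 @ $7 = $2,231

Ending inventory = $2,231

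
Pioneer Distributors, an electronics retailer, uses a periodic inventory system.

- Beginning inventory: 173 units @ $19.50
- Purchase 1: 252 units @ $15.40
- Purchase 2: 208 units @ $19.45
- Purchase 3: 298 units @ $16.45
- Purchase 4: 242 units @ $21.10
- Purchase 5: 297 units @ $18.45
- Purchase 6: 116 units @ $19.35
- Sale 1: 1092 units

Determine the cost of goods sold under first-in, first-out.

COGS = $19,599.10

Sale 1 (1092) [FIFO — oldest first]: 173 @ $19.50 + 252 @ $15.40 + 208 @ $19.45 + 298 @ $16.45 + 161 @ $21.10 = $19,599.10
Ending inventory: 81 @ $21.10 + 297 @ $18.45 + 116 @ $19.35 = $9,433.35
Check: goods available $29,032.45 = COGS $19,599.10 + ending $9,433.35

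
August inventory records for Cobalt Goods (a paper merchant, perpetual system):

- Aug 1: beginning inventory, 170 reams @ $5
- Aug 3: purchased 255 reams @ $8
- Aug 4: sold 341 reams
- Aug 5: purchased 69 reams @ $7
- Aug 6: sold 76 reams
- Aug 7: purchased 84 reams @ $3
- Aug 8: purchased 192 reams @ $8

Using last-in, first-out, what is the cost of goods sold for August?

COGS = $2,988

Aug 4, 341 sold [LIFO — newest first]: 255 @ $8 + 86 @ $5 = $2,470
Aug 6, 76 sold [LIFO — newest first]: 69 @ $7 + 7 @ $5 = $518
Total COGS = $2,470 + $518 = $2,988
Ending inventory: 77 @ $5 + 84 @ $3 + 192 @ $8 = $2,173
Check: goods available $5,161 = COGS $2,988 + ending $2,173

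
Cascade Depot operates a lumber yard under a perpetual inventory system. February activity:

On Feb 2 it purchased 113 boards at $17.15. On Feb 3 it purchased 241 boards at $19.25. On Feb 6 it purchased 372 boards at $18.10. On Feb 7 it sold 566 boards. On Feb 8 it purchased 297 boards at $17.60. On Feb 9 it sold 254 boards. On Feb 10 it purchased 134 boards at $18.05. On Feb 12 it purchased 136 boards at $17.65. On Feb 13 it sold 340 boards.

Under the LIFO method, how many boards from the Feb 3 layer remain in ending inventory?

Feb 7, 566 sold [LIFO — newest first]: 372 @ $18.10 + 194 @ $19.25 = $10,467.70
Feb 9, 254 sold [LIFO — newest first]: 254 @ $17.60 = $4,470.40
Feb 13, 340 sold [LIFO — newest first]: 136 @ $17.65 + 134 @ $18.05 + 43 @ $17.60 + 27 @ $19.25 = $6,095.65
Total COGS = $10,467.70 + $4,470.40 + $6,095.65 = $21,033.75
Ending inventory: 113 @ $17.15 + 20 @ $19.25 = $2,322.95
Check: goods available $23,356.70 = COGS $21,033.75 + ending $2,322.95

20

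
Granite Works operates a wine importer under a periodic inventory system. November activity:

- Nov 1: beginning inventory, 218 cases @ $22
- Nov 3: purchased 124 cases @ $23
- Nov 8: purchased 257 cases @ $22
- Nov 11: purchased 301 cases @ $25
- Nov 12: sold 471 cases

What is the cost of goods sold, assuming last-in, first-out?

COGS = $11,265

Nov 12, 471 sold [LIFO — newest first]: 301 @ $25 + 170 @ $22 = $11,265
Ending inventory: 218 @ $22 + 124 @ $23 + 87 @ $22 = $9,562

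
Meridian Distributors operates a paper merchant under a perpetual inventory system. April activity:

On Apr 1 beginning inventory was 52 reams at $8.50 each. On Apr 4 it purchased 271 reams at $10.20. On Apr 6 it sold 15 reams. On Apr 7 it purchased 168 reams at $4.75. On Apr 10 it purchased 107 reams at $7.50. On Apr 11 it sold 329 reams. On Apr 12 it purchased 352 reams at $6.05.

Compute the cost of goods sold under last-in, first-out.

COGS = $2,304.30

Apr 6, 15 sold [LIFO — newest first]: 15 @ $10.20 = $153.00
Apr 11, 329 sold [LIFO — newest first]: 107 @ $7.50 + 168 @ $4.75 + 54 @ $10.20 = $2,151.30
Total COGS = $153.00 + $2,151.30 = $2,304.30
Ending inventory: 52 @ $8.50 + 202 @ $10.20 + 352 @ $6.05 = $4,632.00
Check: goods available $6,936.30 = COGS $2,304.30 + ending $4,632.00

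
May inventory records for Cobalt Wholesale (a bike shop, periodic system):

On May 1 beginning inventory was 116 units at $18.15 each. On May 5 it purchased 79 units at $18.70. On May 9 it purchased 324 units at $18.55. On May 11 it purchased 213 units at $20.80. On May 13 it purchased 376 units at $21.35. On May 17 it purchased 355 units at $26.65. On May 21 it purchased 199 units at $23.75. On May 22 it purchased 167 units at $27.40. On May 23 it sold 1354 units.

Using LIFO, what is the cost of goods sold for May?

May 23, 1354 sold [LIFO — newest first]: 167 @ $27.40 + 199 @ $23.75 + 355 @ $26.65 + 376 @ $21.35 + 213 @ $20.80 + 44 @ $18.55 = $32,037.00
Ending inventory: 116 @ $18.15 + 79 @ $18.70 + 280 @ $18.55 = $8,776.70
Check: goods available $40,813.70 = COGS $32,037.00 + ending $8,776.70

COGS = $32,037.00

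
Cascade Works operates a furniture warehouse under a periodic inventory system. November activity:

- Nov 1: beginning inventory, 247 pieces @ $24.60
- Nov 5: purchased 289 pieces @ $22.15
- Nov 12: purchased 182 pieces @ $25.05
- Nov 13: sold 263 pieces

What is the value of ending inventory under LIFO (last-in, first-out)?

Nov 13, 263 sold [LIFO — newest first]: 182 @ $25.05 + 81 @ $22.15 = $6,353.25
Ending inventory: 247 @ $24.60 + 208 @ $22.15 = $10,683.40

Ending inventory = $10,683.40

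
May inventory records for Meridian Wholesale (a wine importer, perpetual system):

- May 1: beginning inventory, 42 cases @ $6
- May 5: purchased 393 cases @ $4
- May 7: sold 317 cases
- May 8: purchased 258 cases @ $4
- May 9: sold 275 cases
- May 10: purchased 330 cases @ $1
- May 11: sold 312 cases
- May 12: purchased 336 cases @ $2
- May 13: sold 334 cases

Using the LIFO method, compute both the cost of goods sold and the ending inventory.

May 7, 317 sold [LIFO — newest first]: 317 @ $4 = $1,268
May 9, 275 sold [LIFO — newest first]: 258 @ $4 + 17 @ $4 = $1,100
May 11, 312 sold [LIFO — newest first]: 312 @ $1 = $312
May 13, 334 sold [LIFO — newest first]: 334 @ $2 = $668
Total COGS = $1,268 + $1,100 + $312 + $668 = $3,348
Ending inventory: 42 @ $6 + 59 @ $4 + 18 @ $1 + 2 @ $2 = $510

COGS = $3,348; ending inventory = $510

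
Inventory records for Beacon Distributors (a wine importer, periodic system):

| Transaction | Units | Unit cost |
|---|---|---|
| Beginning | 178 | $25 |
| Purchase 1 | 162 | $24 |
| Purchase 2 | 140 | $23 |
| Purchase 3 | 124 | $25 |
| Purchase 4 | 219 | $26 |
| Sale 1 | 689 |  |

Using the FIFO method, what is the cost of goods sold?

Sale 1 (689) [FIFO — oldest first]: 178 @ $25 + 162 @ $24 + 140 @ $23 + 124 @ $25 + 85 @ $26 = $16,868
Ending inventory: 134 @ $26 = $3,484
Check: goods available $20,352 = COGS $16,868 + ending $3,484

COGS = $16,868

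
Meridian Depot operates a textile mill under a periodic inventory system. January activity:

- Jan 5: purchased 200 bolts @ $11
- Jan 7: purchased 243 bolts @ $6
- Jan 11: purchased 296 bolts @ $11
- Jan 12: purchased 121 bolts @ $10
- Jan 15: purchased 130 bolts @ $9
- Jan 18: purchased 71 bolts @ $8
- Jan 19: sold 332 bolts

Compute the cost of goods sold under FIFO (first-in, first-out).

Jan 19, 332 sold [FIFO — oldest first]: 200 @ $11 + 132 @ $6 = $2,992
Ending inventory: 111 @ $6 + 296 @ $11 + 121 @ $10 + 130 @ $9 + 71 @ $8 = $6,870

COGS = $2,992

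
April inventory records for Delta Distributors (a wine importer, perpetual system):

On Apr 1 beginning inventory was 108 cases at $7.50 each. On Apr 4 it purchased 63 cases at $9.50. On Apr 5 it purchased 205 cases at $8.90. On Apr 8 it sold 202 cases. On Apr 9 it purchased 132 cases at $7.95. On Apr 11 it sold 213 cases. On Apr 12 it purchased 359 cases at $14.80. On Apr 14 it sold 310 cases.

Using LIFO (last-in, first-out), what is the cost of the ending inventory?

Ending inventory = $1,422.70

Apr 8, 202 sold [LIFO — newest first]: 202 @ $8.90 = $1,797.80
Apr 11, 213 sold [LIFO — newest first]: 132 @ $7.95 + 3 @ $8.90 + 63 @ $9.50 + 15 @ $7.50 = $1,787.10
Apr 14, 310 sold [LIFO — newest first]: 310 @ $14.80 = $4,588.00
Total COGS = $1,797.80 + $1,787.10 + $4,588.00 = $8,172.90
Ending inventory: 93 @ $7.50 + 49 @ $14.80 = $1,422.70
Check: goods available $9,595.60 = COGS $8,172.90 + ending $1,422.70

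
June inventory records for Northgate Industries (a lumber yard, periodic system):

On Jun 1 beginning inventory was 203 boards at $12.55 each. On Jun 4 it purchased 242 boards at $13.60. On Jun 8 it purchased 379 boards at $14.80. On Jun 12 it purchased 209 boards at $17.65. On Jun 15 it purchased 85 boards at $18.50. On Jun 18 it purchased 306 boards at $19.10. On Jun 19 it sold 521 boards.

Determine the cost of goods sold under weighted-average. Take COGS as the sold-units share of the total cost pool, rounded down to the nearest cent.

COGS = $8,251.84

Jun 19, sell 521: 521/1424 × $22,554.00 → $8,251.84
Ending inventory (cost pool remaining) = $14,302.16
Check: goods available $22,554.00 = COGS $8,251.84 + ending $14,302.16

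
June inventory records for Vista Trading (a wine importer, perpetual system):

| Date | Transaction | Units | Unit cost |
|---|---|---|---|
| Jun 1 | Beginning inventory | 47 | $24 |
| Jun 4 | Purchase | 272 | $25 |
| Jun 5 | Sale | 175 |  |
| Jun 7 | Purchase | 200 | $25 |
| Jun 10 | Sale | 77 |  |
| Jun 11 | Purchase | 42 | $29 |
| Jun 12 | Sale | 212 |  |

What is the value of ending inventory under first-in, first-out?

Ending inventory = $2,593

Jun 5, 175 sold [FIFO — oldest first]: 47 @ $24 + 128 @ $25 = $4,328
Jun 10, 77 sold [FIFO — oldest first]: 77 @ $25 = $1,925
Jun 12, 212 sold [FIFO — oldest first]: 67 @ $25 + 145 @ $25 = $5,300
Total COGS = $4,328 + $1,925 + $5,300 = $11,553
Ending inventory: 55 @ $25 + 42 @ $29 = $2,593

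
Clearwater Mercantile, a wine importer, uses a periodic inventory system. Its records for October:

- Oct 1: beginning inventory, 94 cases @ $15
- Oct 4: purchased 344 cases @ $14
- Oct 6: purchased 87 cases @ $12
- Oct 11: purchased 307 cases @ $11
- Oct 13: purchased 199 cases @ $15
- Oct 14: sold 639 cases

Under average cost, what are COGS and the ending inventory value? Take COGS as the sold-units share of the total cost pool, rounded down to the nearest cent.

Oct 14, sell 639: 639/1031 × $13,632.00 → $8,448.93
Ending inventory (cost pool remaining) = $5,183.07

COGS = $8,448.93; ending inventory = $5,183.07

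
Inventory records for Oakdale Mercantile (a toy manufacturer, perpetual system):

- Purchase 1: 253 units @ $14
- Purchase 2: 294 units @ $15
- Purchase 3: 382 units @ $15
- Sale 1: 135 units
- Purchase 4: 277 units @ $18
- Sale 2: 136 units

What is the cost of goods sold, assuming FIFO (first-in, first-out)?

COGS = $3,812

Sale 1 (135) [FIFO — oldest first]: 135 @ $14 = $1,890
Sale 2 (136) [FIFO — oldest first]: 118 @ $14 + 18 @ $15 = $1,922
Total COGS = $1,890 + $1,922 = $3,812
Ending inventory: 276 @ $15 + 382 @ $15 + 277 @ $18 = $14,856
Check: goods available $18,668 = COGS $3,812 + ending $14,856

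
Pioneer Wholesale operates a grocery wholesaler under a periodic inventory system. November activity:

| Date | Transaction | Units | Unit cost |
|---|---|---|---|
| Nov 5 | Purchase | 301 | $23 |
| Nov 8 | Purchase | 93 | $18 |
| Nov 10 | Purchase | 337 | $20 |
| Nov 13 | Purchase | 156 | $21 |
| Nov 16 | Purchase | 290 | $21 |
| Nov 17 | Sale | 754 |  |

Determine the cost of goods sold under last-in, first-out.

COGS = $15,526

Nov 17, 754 sold [LIFO — newest first]: 290 @ $21 + 156 @ $21 + 308 @ $20 = $15,526
Ending inventory: 301 @ $23 + 93 @ $18 + 29 @ $20 = $9,177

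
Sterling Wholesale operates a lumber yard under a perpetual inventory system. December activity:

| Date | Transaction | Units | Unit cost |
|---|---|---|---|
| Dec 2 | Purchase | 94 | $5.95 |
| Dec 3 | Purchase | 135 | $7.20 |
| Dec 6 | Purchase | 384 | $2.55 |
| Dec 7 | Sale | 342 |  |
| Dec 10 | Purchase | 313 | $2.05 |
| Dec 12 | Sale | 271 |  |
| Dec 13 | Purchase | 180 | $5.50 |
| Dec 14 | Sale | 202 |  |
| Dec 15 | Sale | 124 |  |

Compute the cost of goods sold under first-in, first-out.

COGS = $3,223.65

Dec 7, 342 sold [FIFO — oldest first]: 94 @ $5.95 + 135 @ $7.20 + 113 @ $2.55 = $1,819.45
Dec 12, 271 sold [FIFO — oldest first]: 271 @ $2.55 = $691.05
Dec 14, 202 sold [FIFO — oldest first]: 202 @ $2.05 = $414.10
Dec 15, 124 sold [FIFO — oldest first]: 111 @ $2.05 + 13 @ $5.50 = $299.05
Total COGS = $1,819.45 + $691.05 + $414.10 + $299.05 = $3,223.65
Ending inventory: 167 @ $5.50 = $918.50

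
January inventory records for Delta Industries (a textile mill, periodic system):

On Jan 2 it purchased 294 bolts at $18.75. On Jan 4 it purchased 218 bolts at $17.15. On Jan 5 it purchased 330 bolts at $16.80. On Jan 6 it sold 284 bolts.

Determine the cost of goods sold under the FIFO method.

Jan 6, 284 sold [FIFO — oldest first]: 284 @ $18.75 = $5,325.00
Ending inventory: 10 @ $18.75 + 218 @ $17.15 + 330 @ $16.80 = $9,470.20
Check: goods available $14,795.20 = COGS $5,325.00 + ending $9,470.20

COGS = $5,325.00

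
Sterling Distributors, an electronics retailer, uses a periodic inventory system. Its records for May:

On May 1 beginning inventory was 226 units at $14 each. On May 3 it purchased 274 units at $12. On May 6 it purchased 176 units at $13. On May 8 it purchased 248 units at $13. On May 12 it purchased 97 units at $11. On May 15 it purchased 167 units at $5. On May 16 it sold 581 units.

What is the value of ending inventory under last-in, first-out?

May 16, 581 sold [LIFO — newest first]: 167 @ $5 + 97 @ $11 + 248 @ $13 + 69 @ $13 = $6,023
Ending inventory: 226 @ $14 + 274 @ $12 + 107 @ $13 = $7,843

Ending inventory = $7,843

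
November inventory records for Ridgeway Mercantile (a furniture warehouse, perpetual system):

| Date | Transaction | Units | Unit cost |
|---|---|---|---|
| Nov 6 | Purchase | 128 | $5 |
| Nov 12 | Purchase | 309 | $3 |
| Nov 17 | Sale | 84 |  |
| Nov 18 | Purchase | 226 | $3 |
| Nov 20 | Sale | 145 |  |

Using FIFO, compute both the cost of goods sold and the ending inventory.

COGS = $943; ending inventory = $1,302

Nov 17, 84 sold [FIFO — oldest first]: 84 @ $5 = $420
Nov 20, 145 sold [FIFO — oldest first]: 44 @ $5 + 101 @ $3 = $523
Total COGS = $420 + $523 = $943
Ending inventory: 208 @ $3 + 226 @ $3 = $1,302
Check: goods available $2,245 = COGS $943 + ending $1,302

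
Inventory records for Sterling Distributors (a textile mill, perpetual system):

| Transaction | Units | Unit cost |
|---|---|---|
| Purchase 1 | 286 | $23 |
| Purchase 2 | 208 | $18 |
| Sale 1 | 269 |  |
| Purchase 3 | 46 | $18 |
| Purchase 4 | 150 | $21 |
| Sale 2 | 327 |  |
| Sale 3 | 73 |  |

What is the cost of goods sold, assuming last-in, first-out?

COGS = $13,817

Sale 1 (269) [LIFO — newest first]: 208 @ $18 + 61 @ $23 = $5,147
Sale 2 (327) [LIFO — newest first]: 150 @ $21 + 46 @ $18 + 131 @ $23 = $6,991
Sale 3 (73) [LIFO — newest first]: 73 @ $23 = $1,679
Total COGS = $5,147 + $6,991 + $1,679 = $13,817
Ending inventory: 21 @ $23 = $483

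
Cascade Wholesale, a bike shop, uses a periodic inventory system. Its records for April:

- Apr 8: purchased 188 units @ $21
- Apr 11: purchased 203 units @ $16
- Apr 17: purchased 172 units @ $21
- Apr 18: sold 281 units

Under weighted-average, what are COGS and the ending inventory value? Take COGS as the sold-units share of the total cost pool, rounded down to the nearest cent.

COGS = $5,394.40; ending inventory = $5,413.60

Apr 18, sell 281: 281/563 × $10,808.00 → $5,394.40
Ending inventory (cost pool remaining) = $5,413.60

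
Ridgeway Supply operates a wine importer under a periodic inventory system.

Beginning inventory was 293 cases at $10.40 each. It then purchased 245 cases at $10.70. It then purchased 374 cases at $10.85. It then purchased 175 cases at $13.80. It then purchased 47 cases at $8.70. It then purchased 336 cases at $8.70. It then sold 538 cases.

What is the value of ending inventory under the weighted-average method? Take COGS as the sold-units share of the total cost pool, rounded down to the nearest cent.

Sale 1, sell 538: 538/1470 × $15,473.70 → $5,663.16
Ending inventory (cost pool remaining) = $9,810.54

Ending inventory = $9,810.54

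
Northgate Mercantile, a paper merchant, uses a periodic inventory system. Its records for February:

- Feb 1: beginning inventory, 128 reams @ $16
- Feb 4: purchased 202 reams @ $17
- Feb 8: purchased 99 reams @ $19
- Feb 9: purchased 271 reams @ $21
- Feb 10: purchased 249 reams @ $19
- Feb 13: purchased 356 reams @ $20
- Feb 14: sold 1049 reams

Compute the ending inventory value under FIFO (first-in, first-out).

Ending inventory = $5,120

Feb 14, 1049 sold [FIFO — oldest first]: 128 @ $16 + 202 @ $17 + 99 @ $19 + 271 @ $21 + 249 @ $19 + 100 @ $20 = $19,785
Ending inventory: 256 @ $20 = $5,120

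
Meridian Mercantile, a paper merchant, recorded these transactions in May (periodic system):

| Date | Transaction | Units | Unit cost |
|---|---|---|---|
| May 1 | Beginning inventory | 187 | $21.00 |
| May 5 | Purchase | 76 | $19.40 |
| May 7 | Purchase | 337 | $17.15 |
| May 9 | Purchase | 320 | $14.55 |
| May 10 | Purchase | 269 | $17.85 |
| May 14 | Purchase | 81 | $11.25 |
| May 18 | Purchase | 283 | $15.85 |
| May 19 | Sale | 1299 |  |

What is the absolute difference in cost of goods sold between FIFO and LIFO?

FIFO COGS: 187 @ $21.00 + 76 @ $19.40 + 337 @ $17.15 + 320 @ $14.55 + 269 @ $17.85 + 81 @ $11.25 + 29 @ $15.85 = $22,009.50
LIFO COGS: 283 @ $15.85 + 81 @ $11.25 + 269 @ $17.85 + 320 @ $14.55 + 337 @ $17.15 + 9 @ $19.40 = $20,808.60
Difference = |$22,009.50 − $20,808.60| = $1,200.90

$1,200.90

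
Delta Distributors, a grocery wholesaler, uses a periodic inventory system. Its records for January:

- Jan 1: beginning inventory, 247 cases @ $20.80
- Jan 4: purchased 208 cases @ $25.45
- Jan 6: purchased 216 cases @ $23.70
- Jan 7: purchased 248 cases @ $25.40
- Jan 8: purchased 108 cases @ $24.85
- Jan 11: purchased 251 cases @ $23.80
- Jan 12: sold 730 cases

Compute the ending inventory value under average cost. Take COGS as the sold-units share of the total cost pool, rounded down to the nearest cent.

Ending inventory = $13,081.34

Jan 12, sell 730: 730/1278 × $30,507.20 → $17,425.86
Ending inventory (cost pool remaining) = $13,081.34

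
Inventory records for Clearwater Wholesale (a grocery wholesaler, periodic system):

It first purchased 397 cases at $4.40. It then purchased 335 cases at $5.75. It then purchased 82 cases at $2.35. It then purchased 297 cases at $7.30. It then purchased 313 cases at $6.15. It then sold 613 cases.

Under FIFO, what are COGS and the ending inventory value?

Sale 1 (613) [FIFO — oldest first]: 397 @ $4.40 + 216 @ $5.75 = $2,988.80
Ending inventory: 119 @ $5.75 + 82 @ $2.35 + 297 @ $7.30 + 313 @ $6.15 = $4,970.00

COGS = $2,988.80; ending inventory = $4,970.00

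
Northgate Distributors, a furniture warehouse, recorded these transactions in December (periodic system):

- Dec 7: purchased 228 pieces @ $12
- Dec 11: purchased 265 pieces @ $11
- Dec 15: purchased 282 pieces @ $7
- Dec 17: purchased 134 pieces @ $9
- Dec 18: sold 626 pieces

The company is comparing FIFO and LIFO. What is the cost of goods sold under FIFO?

FIFO COGS: 228 @ $12 + 265 @ $11 + 133 @ $7 = $6,582
LIFO COGS: 134 @ $9 + 282 @ $7 + 210 @ $11 = $5,490

COGS = $6,582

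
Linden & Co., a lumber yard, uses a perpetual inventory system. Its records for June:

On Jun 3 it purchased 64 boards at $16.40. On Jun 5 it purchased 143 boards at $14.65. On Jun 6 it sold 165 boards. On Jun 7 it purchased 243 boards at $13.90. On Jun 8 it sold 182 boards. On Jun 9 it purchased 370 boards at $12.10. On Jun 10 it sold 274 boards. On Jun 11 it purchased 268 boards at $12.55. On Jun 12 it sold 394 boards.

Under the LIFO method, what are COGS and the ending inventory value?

Jun 6, 165 sold [LIFO — newest first]: 143 @ $14.65 + 22 @ $16.40 = $2,455.75
Jun 8, 182 sold [LIFO — newest first]: 182 @ $13.90 = $2,529.80
Jun 10, 274 sold [LIFO — newest first]: 274 @ $12.10 = $3,315.40
Jun 12, 394 sold [LIFO — newest first]: 268 @ $12.55 + 96 @ $12.10 + 30 @ $13.90 = $4,942.00
Total COGS = $2,455.75 + $2,529.80 + $3,315.40 + $4,942.00 = $13,242.95
Ending inventory: 42 @ $16.40 + 31 @ $13.90 = $1,119.70

COGS = $13,242.95; ending inventory = $1,119.70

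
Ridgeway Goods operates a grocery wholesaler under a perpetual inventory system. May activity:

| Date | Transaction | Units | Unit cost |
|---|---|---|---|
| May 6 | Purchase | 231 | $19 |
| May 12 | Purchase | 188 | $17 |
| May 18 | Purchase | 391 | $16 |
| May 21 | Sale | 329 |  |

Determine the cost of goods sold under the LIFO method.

COGS = $5,264

May 21, 329 sold [LIFO — newest first]: 329 @ $16 = $5,264
Ending inventory: 231 @ $19 + 188 @ $17 + 62 @ $16 = $8,577
Check: goods available $13,841 = COGS $5,264 + ending $8,577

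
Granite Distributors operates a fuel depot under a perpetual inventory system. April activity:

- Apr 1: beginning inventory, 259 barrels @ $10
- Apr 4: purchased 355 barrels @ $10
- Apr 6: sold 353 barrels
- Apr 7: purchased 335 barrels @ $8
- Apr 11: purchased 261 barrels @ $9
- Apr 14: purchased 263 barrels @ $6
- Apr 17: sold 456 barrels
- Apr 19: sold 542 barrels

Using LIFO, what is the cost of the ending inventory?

Apr 6, 353 sold [LIFO — newest first]: 353 @ $10 = $3,530
Apr 17, 456 sold [LIFO — newest first]: 263 @ $6 + 193 @ $9 = $3,315
Apr 19, 542 sold [LIFO — newest first]: 68 @ $9 + 335 @ $8 + 2 @ $10 + 137 @ $10 = $4,682
Total COGS = $3,530 + $3,315 + $4,682 = $11,527
Ending inventory: 122 @ $10 = $1,220

Ending inventory = $1,220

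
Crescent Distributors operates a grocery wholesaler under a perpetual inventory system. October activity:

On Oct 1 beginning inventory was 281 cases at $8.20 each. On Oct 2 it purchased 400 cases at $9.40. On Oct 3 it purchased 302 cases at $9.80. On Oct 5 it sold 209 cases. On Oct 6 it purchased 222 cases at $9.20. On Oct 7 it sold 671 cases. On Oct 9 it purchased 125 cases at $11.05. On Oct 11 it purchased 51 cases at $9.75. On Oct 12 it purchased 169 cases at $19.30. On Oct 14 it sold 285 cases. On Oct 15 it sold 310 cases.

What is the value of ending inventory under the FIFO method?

Oct 5, 209 sold [FIFO — oldest first]: 209 @ $8.20 = $1,713.80
Oct 7, 671 sold [FIFO — oldest first]: 72 @ $8.20 + 400 @ $9.40 + 199 @ $9.80 = $6,300.60
Oct 14, 285 sold [FIFO — oldest first]: 103 @ $9.80 + 182 @ $9.20 = $2,683.80
Oct 15, 310 sold [FIFO — oldest first]: 40 @ $9.20 + 125 @ $11.05 + 51 @ $9.75 + 94 @ $19.30 = $4,060.70
Total COGS = $1,713.80 + $6,300.60 + $2,683.80 + $4,060.70 = $14,758.90
Ending inventory: 75 @ $19.30 = $1,447.50

Ending inventory = $1,447.50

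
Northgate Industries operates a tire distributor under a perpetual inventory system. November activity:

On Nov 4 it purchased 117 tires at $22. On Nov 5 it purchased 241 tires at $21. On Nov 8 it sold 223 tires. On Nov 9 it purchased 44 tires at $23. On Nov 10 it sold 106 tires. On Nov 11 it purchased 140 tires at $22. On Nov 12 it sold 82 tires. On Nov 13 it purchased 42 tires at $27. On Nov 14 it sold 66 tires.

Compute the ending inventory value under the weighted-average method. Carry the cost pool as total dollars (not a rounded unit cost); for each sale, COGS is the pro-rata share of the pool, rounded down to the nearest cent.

Ending inventory = $2,476.62

After Nov 4: 117 on hand, pool $2,574.00 (≈ $22.0000 each)
After Nov 5: 358 on hand, pool $7,635.00 (≈ $21.3268 each)
Nov 8, sell 223: 223/358 × $7,635.00 → $4,755.87
After Nov 9: 179 on hand, pool $3,891.13 (≈ $21.7382 each)
Nov 10, sell 106: 106/179 × $3,891.13 → $2,304.24
After Nov 11: 213 on hand, pool $4,666.89 (≈ $21.9103 each)
Nov 12, sell 82: 82/213 × $4,666.89 → $1,796.64
After Nov 13: 173 on hand, pool $4,004.25 (≈ $23.1460 each)
Nov 14, sell 66: 66/173 × $4,004.25 → $1,527.63
Total COGS = $4,755.87 + $2,304.24 + $1,796.64 + $1,527.63 = $10,384.38
Ending inventory (cost pool remaining) = $2,476.62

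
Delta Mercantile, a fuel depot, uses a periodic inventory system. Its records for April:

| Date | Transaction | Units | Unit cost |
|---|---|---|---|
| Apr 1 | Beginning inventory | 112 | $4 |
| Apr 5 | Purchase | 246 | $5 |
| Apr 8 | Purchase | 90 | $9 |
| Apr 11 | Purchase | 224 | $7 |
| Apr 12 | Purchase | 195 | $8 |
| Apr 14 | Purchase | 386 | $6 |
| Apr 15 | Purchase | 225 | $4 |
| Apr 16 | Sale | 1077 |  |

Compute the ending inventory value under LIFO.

Ending inventory = $2,065

Apr 16, 1077 sold [LIFO — newest first]: 225 @ $4 + 386 @ $6 + 195 @ $8 + 224 @ $7 + 47 @ $9 = $6,767
Ending inventory: 112 @ $4 + 246 @ $5 + 43 @ $9 = $2,065
Check: goods available $8,832 = COGS $6,767 + ending $2,065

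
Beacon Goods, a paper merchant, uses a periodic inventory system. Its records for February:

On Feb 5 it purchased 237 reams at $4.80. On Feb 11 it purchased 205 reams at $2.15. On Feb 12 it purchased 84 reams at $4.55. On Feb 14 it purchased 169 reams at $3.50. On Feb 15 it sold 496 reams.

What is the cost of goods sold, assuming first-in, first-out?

Feb 15, 496 sold [FIFO — oldest first]: 237 @ $4.80 + 205 @ $2.15 + 54 @ $4.55 = $1,824.05
Ending inventory: 30 @ $4.55 + 169 @ $3.50 = $728.00
Check: goods available $2,552.05 = COGS $1,824.05 + ending $728.00

COGS = $1,824.05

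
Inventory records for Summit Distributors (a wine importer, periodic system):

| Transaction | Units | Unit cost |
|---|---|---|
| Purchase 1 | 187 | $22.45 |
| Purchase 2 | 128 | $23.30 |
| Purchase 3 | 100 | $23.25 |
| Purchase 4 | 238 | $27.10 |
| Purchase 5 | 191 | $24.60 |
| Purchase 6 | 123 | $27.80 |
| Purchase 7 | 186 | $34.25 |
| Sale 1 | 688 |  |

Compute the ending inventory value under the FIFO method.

Ending inventory = $13,627.50

Sale 1 (688) [FIFO — oldest first]: 187 @ $22.45 + 128 @ $23.30 + 100 @ $23.25 + 238 @ $27.10 + 35 @ $24.60 = $16,816.35
Ending inventory: 156 @ $24.60 + 123 @ $27.80 + 186 @ $34.25 = $13,627.50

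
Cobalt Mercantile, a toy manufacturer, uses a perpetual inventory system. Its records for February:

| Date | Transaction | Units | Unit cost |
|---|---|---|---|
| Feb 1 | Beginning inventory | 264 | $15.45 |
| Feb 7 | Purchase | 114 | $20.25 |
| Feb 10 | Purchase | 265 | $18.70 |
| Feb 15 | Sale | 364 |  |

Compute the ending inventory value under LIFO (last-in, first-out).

Ending inventory = $4,382.55

Feb 15, 364 sold [LIFO — newest first]: 265 @ $18.70 + 99 @ $20.25 = $6,960.25
Ending inventory: 264 @ $15.45 + 15 @ $20.25 = $4,382.55
Check: goods available $11,342.80 = COGS $6,960.25 + ending $4,382.55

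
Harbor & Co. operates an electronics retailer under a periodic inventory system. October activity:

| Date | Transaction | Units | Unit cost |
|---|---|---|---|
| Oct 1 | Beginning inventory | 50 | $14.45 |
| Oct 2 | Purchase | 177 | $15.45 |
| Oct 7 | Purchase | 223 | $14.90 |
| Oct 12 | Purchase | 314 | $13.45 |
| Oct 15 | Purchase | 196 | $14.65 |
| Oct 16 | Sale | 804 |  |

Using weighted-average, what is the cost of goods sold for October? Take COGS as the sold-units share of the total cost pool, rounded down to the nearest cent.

COGS = $11,619.93

Oct 16, sell 804: 804/960 × $13,874.55 → $11,619.93
Ending inventory (cost pool remaining) = $2,254.62
Check: goods available $13,874.55 = COGS $11,619.93 + ending $2,254.62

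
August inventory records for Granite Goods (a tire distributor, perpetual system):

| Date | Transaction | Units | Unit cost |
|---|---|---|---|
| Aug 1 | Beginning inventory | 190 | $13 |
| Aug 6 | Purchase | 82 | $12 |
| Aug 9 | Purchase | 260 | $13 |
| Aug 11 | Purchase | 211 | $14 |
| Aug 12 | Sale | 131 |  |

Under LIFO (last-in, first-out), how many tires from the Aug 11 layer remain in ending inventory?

80

Aug 12, 131 sold [LIFO — newest first]: 131 @ $14 = $1,834
Ending inventory: 190 @ $13 + 82 @ $12 + 260 @ $13 + 80 @ $14 = $7,954
Check: goods available $9,788 = COGS $1,834 + ending $7,954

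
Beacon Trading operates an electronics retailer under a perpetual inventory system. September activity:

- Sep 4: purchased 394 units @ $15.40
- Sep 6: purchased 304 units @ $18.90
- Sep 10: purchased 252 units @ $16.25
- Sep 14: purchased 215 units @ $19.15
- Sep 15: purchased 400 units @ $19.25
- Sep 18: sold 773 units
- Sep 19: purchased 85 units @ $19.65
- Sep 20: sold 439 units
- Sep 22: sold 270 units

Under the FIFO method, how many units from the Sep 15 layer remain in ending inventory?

83

Sep 18, 773 sold [FIFO — oldest first]: 394 @ $15.40 + 304 @ $18.90 + 75 @ $16.25 = $13,031.95
Sep 20, 439 sold [FIFO — oldest first]: 177 @ $16.25 + 215 @ $19.15 + 47 @ $19.25 = $7,898.25
Sep 22, 270 sold [FIFO — oldest first]: 270 @ $19.25 = $5,197.50
Total COGS = $13,031.95 + $7,898.25 + $5,197.50 = $26,127.70
Ending inventory: 83 @ $19.25 + 85 @ $19.65 = $3,268.00
Check: goods available $29,395.70 = COGS $26,127.70 + ending $3,268.00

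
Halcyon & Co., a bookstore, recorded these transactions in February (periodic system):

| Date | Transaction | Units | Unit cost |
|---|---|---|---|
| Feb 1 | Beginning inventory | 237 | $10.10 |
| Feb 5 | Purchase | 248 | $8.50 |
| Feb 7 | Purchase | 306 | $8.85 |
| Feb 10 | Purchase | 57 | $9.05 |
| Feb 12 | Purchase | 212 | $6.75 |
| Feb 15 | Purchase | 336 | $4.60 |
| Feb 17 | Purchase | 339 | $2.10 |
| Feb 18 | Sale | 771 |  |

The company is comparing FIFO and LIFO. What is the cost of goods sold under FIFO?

COGS = $7,032.80

FIFO COGS: 237 @ $10.10 + 248 @ $8.50 + 286 @ $8.85 = $7,032.80
LIFO COGS: 339 @ $2.10 + 336 @ $4.60 + 96 @ $6.75 = $2,905.50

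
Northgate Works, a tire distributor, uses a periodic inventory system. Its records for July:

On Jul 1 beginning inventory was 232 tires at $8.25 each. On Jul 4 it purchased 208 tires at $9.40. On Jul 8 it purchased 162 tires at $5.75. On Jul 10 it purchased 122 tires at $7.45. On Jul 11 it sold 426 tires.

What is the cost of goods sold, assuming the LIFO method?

COGS = $3,175.20

Jul 11, 426 sold [LIFO — newest first]: 122 @ $7.45 + 162 @ $5.75 + 142 @ $9.40 = $3,175.20
Ending inventory: 232 @ $8.25 + 66 @ $9.40 = $2,534.40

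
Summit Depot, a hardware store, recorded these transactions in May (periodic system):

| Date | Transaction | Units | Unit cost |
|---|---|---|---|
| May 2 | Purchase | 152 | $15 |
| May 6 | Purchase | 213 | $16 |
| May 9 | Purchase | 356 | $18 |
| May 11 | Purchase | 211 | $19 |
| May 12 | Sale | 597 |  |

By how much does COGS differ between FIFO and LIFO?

$1,033

FIFO COGS: 152 @ $15 + 213 @ $16 + 232 @ $18 = $9,864
LIFO COGS: 211 @ $19 + 356 @ $18 + 30 @ $16 = $10,897
Difference = |$9,864 − $10,897| = $1,033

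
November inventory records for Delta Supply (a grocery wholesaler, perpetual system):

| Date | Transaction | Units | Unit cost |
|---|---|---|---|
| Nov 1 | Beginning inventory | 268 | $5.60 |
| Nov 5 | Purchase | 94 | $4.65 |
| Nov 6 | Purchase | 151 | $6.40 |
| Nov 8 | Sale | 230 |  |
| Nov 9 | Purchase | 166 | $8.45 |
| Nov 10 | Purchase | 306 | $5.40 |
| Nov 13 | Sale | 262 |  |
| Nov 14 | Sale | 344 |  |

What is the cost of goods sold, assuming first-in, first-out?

Nov 8, 230 sold [FIFO — oldest first]: 230 @ $5.60 = $1,288.00
Nov 13, 262 sold [FIFO — oldest first]: 38 @ $5.60 + 94 @ $4.65 + 130 @ $6.40 = $1,481.90
Nov 14, 344 sold [FIFO — oldest first]: 21 @ $6.40 + 166 @ $8.45 + 157 @ $5.40 = $2,384.90
Total COGS = $1,288.00 + $1,481.90 + $2,384.90 = $5,154.80
Ending inventory: 149 @ $5.40 = $804.60
Check: goods available $5,959.40 = COGS $5,154.80 + ending $804.60

COGS = $5,154.80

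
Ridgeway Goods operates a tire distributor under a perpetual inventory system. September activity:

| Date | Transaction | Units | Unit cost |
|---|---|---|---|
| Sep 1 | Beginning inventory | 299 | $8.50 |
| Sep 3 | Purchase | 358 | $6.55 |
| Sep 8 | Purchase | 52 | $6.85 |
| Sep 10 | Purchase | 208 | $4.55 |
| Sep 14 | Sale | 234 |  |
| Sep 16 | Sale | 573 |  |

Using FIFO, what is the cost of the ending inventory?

Ending inventory = $500.50

Sep 14, 234 sold [FIFO — oldest first]: 234 @ $8.50 = $1,989.00
Sep 16, 573 sold [FIFO — oldest first]: 65 @ $8.50 + 358 @ $6.55 + 52 @ $6.85 + 98 @ $4.55 = $3,699.50
Total COGS = $1,989.00 + $3,699.50 = $5,688.50
Ending inventory: 110 @ $4.55 = $500.50
Check: goods available $6,189.00 = COGS $5,688.50 + ending $500.50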